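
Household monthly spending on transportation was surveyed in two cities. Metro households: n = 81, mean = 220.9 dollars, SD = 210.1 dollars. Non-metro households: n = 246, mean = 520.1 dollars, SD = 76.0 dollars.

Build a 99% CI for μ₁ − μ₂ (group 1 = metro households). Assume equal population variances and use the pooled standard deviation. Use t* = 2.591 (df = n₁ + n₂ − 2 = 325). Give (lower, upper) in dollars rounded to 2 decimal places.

(-340.15, -258.25)

s_p = √[((n₁−1)s₁² + (n₂−1)s₂²)/(n₁+n₂−2)] = √[(80·210.1² + 245·76.0²)/325] = 123.3691.
SE = 123.3691·√(1/81 + 1/246) = 15.8041.
With t* = 2.591, margin = 2.591 × 15.8041 = 40.9484.
x̄₁ − x̄₂ = 220.9 − 520.1 = -299.2000; interval -299.2000 ± 40.9484 = (-340.15, -258.25).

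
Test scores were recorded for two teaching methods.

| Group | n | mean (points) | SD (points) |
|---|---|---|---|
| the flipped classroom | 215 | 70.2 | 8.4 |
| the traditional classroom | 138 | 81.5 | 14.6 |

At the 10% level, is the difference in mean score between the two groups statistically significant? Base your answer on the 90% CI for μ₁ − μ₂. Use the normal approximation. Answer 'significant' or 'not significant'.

Per-group SEs: s₁/√n₁ = 8.4/√215 = 0.5729, s₂/√n₂ = 14.6/√138 = 1.2428.
Unpooled SE of the difference: √(0.32821441 + 1.54455184) = 1.3685.
Margin of error = z* · SE = 1.645 × 1.3685 = 2.2512.
x̄₁ − x̄₂ = 70.2 − 81.5 = -11.3000.
CI: -11.3000 ± 2.2512 = (-13.5512, -9.0488).
The interval (-13.5512, -9.0488) does not contain 0, so the difference is significant.

significant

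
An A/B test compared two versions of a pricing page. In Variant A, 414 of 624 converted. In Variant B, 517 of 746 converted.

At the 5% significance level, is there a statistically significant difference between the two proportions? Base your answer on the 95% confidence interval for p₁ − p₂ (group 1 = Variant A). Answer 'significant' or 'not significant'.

p̂₁ = 414/624 = 0.6635 and p̂₂ = 517/746 = 0.6930.
SE₁ = √(p̂₁(1−p̂₁)/n₁) = √(0.6635·0.3365/624) = 0.01892; SE₂ = √(0.6930·0.3070/746) = 0.01689.
Independent samples: SE of the difference = √(SE₁² + SE₂²) = √(0.0003579664 + 0.0002852721) = 0.02536.
z* for 95% confidence is 1.960, so the margin of error is 1.960 × 0.02536 = 0.04971.
Point estimate p̂₁ − p̂₂ = 0.6635 − 0.6930 = -0.0295.
-0.0295 ± 0.04971 → (-0.07921, 0.02021).
The interval (-0.07921, 0.02021) contains 0, so the difference is not significant.

not significant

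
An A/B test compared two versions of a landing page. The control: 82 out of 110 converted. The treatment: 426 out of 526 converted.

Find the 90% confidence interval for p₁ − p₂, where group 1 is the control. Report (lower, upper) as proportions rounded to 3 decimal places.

(-0.138, 0.009)

First, p̂₁ = 82/110 = 0.7455; p̂₂ = 426/526 = 0.8099.
The two standard errors are √(0.7455×0.2545/110) = 0.04153 and √(0.8099×0.1901/526) = 0.01711.
Because the samples are independent, SE_diff = √(0.04153² + 0.01711²) = 0.04492.
Using z* = 1.645 for 90%, ME = 1.645 × 0.04492 = 0.07389.
p̂₁ − p̂₂ = -0.0644; interval -0.0644 ± 0.07389 gives (-0.138, 0.009).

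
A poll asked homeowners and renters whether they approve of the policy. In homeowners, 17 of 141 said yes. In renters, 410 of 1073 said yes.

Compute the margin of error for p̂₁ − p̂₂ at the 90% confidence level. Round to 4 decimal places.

Sample proportions: 17/141 = 0.1206, 410/1073 = 0.3821.
Each SE is √(p̂(1−p̂)/n): √(0.1206·0.8794/141) = 0.02743 and √(0.3821·0.6179/1073) = 0.01483.
SE(p̂₁ − p̂₂) = √(SE₁² + SE₂²) = √(0.0007524049 + 0.0002199289) = 0.03118, since the two samples are independent.
At 90% confidence z* = 1.645; margin = 1.645 × 0.03118 = 0.05129.

0.0513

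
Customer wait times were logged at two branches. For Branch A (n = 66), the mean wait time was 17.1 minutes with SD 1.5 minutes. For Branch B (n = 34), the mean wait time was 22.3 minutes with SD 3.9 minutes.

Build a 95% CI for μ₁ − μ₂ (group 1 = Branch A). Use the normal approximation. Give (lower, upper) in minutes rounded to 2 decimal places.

Per-group SEs: s₁/√n₁ = 1.5/√66 = 0.1846, s₂/√n₂ = 3.9/√34 = 0.6688.
Unpooled SE of the difference: √(0.03407716 + 0.44729344) = 0.6938.
Margin of error = z* · SE = 1.960 × 0.6938 = 1.3598.
x̄₁ − x̄₂ = 17.1 − 22.3 = -5.2000.
CI: -5.2000 ± 1.3598 = (-6.56, -3.84).

(-6.56, -3.84)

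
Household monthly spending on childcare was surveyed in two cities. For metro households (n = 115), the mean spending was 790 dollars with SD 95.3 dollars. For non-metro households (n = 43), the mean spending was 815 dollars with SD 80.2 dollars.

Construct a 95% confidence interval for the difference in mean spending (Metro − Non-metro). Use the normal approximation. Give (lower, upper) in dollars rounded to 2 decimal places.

(-54.63, 4.63)

Per-group SEs: s₁/√n₁ = 95.3/√115 = 8.8868, s₂/√n₂ = 80.2/√43 = 12.2304.
Unpooled SE of the difference: √(78.97521424 + 149.58268416) = 15.1181.
Margin of error = z* · SE = 1.960 × 15.1181 = 29.6315.
x̄₁ − x̄₂ = 790 − 815 = -25.0000.
CI: -25.0000 ± 29.6315 = (-54.63, 4.63).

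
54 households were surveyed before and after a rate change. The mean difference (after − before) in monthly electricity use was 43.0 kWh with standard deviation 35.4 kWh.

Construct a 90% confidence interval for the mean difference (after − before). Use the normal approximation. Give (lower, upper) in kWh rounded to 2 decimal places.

(35.08, 50.92)

Paired design: SE = s_d/√n = 35.4/√54 = 4.8173.
z* = 1.645; margin of error = 1.645 × 4.8173 = 7.9245.
43.0 ± 7.9245 → (35.08, 50.92).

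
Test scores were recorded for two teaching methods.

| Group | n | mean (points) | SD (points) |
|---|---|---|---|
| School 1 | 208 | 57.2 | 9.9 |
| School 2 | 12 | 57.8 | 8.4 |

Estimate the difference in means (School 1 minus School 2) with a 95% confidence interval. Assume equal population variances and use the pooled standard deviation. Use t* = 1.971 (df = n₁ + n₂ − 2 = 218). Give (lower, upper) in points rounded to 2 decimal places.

(-6.35, 5.15)

Pooled variance s_p² = [207·9.9² + 11·8.4²] / (208+12−2) = 96.6249, so s_p = 9.8298.
SE_diff = s_p·√(1/n₁ + 1/n₂) = 9.8298·√(1/208 + 1/12) = 2.9183.
t* = 1.971; margin = 1.971 × 2.9183 = 5.7520.
Difference = 57.2 − 57.8 = -0.6000.
-0.6000 ± 5.7520 → (-6.35, 5.15).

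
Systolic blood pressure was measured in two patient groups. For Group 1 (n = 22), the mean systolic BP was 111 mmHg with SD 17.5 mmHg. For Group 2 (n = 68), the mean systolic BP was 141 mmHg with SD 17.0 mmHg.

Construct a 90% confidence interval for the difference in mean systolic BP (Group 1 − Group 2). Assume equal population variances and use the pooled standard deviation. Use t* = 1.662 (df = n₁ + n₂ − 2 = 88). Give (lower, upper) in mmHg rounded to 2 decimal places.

Pooled variance s_p² = [21·17.5² + 67·17.0²] / (22+68−2) = 293.1165, so s_p = 17.1206.
SE_diff = s_p·√(1/n₁ + 1/n₂) = 17.1206·√(1/22 + 1/68) = 4.1993.
t* = 1.662; margin = 1.662 × 4.1993 = 6.9792.
Difference = 111 − 141 = -30.0000.
-30.0000 ± 6.9792 → (-36.98, -23.02).

(-36.98, -23.02)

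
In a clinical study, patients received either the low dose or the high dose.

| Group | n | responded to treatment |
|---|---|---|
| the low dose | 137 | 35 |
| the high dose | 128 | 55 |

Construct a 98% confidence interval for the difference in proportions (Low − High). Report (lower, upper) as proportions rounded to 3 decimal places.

(-0.308, -0.041)

First, p̂₁ = 35/137 = 0.2555; p̂₂ = 55/128 = 0.4297.
The two standard errors are √(0.2555×0.7445/137) = 0.03726 and √(0.4297×0.5703/128) = 0.04376.
Because the samples are independent, SE_diff = √(0.03726² + 0.04376²) = 0.05747.
Using z* = 2.326 for 98%, ME = 2.326 × 0.05747 = 0.13368.
p̂₁ − p̂₂ = -0.1742; interval -0.1742 ± 0.13368 gives (-0.308, -0.041).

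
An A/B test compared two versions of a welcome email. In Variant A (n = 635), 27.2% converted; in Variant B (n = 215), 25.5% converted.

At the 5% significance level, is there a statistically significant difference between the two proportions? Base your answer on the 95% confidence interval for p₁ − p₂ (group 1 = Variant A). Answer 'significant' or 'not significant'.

The two standard errors are √(0.2720×0.7280/635) = 0.01766 and √(0.2550×0.7450/215) = 0.02973.
Because the samples are independent, SE_diff = √(0.01766² + 0.02973²) = 0.03458.
Using z* = 1.960 for 95%, ME = 1.960 × 0.03458 = 0.06778.
p̂₁ − p̂₂ = 0.0170; interval 0.0170 ± 0.06778 gives (-0.05078, 0.08478).
The interval (-0.05078, 0.08478) contains 0, so the difference is not significant.

not significant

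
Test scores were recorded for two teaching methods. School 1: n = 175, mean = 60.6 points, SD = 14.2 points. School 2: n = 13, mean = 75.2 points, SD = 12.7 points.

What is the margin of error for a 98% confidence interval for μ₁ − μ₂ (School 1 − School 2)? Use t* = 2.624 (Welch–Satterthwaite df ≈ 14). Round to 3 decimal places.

SE₁ = s₁/√n₁ = 14.2/√175 = 1.0734; SE₂ = 12.7/√13 = 3.5223.
Independent samples, unequal variances: SE_diff = √(SE₁² + SE₂²) = √(1.15218756 + 12.40659729) = 3.6822.
t* = 2.624, so margin of error = 2.624 × 3.6822 = 9.6621.

9.662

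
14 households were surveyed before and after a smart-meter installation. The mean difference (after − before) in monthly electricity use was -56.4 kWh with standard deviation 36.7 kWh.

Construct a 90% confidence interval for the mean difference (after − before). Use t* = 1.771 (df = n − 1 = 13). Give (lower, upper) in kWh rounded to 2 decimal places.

(-73.77, -39.03)

Paired design: SE = s_d/√n = 36.7/√14 = 9.8085.
t* = 1.771; margin of error = 1.771 × 9.8085 = 17.3709.
-56.4 ± 17.3709 → (-73.77, -39.03).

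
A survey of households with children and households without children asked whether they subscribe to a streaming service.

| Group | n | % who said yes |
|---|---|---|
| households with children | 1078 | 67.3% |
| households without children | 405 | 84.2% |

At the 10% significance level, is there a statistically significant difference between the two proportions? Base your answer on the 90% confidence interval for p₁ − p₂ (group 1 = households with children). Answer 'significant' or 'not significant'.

significant

The two standard errors are √(0.6730×0.3270/1078) = 0.01429 and √(0.8420×0.1580/405) = 0.01812.
Because the samples are independent, SE_diff = √(0.01429² + 0.01812²) = 0.02308.
Using z* = 1.645 for 90%, ME = 1.645 × 0.02308 = 0.03797.
p̂₁ − p̂₂ = -0.1690; interval -0.1690 ± 0.03797 gives (-0.20697, -0.13103).
The interval (-0.20697, -0.13103) does not contain 0, so the difference is significant.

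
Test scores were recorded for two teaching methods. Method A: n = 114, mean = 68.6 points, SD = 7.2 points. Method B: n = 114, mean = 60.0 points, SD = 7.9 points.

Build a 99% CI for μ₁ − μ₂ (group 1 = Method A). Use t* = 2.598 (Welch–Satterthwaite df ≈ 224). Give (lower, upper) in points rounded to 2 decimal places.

(6.00, 11.20)

SE₁ = s₁/√n₁ = 7.2/√114 = 0.6743; SE₂ = 7.9/√114 = 0.7399.
Independent samples, unequal variances: SE_diff = √(SE₁² + SE₂²) = √(0.45468049 + 0.54745201) = 1.0011.
t* = 2.598, so margin of error = 2.598 × 1.0011 = 2.6009.
Difference in means = 68.6 − 60.0 = 8.6000.
8.6000 ± 2.6009 → (6.00, 11.20).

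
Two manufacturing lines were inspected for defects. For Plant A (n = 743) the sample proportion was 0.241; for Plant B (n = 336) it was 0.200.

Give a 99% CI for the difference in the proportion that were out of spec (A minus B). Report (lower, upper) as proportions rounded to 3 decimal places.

(-0.028, 0.110)

The two standard errors are √(0.2410×0.7590/743) = 0.01569 and √(0.2000×0.8000/336) = 0.02182.
Because the samples are independent, SE_diff = √(0.01569² + 0.02182²) = 0.02688.
Using z* = 2.576 for 99%, ME = 2.576 × 0.02688 = 0.06924.
p̂₁ − p̂₂ = 0.0410; interval 0.0410 ± 0.06924 gives (-0.028, 0.110).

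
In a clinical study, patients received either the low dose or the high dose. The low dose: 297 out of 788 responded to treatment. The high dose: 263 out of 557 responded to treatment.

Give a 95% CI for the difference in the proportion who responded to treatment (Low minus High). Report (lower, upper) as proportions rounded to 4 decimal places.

(-0.1488, -0.0418)

p̂₁ = 297/788 = 0.3769 and p̂₂ = 263/557 = 0.4722.
SE₁ = √(p̂₁(1−p̂₁)/n₁) = √(0.3769·0.6231/788) = 0.01726; SE₂ = √(0.4722·0.5278/557) = 0.02115.
Independent samples: SE of the difference = √(SE₁² + SE₂²) = √(0.0002979076 + 0.0004473225) = 0.02730.
z* for 95% confidence is 1.960, so the margin of error is 1.960 × 0.02730 = 0.05351.
Point estimate p̂₁ − p̂₂ = 0.3769 − 0.4722 = -0.0953.
-0.0953 ± 0.05351 → (-0.1488, -0.0418).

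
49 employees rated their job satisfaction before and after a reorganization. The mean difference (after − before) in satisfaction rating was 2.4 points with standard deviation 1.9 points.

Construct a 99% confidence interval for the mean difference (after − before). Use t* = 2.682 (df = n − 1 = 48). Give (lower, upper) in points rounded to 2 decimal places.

Paired design: SE = s_d/√n = 1.9/√49 = 0.2714.
t* = 2.682; margin of error = 2.682 × 0.2714 = 0.7279.
2.4 ± 0.7279 → (1.67, 3.13).

(1.67, 3.13)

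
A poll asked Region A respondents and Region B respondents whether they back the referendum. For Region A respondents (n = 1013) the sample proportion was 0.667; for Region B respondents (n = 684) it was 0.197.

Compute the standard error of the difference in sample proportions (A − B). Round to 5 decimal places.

SE₁ = √(p̂₁(1−p̂₁)/n₁) = √(0.6670·0.3330/1013) = 0.01481; SE₂ = √(0.1970·0.8030/684) = 0.01521.
Independent samples: SE of the difference = √(SE₁² + SE₂²) = √(0.0002193361 + 0.0002313441) = 0.02123.

0.02123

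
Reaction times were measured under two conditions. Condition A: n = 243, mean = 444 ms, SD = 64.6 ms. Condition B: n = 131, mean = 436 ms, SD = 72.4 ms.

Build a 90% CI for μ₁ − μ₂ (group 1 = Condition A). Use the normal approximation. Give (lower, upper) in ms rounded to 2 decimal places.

(-4.44, 20.44)

Standard errors of each mean: 64.6/√243 = 4.1441 and 72.4/√131 = 6.3256.
SE(x̄₁ − x̄₂) = √(4.1441² + 6.3256²) = 7.5622 for independent samples with unequal variances.
With z* = 1.645, the margin is 1.645 × 7.5622 = 12.4398.
x̄₁ − x̄₂ = 444 − 436 = 8.0000; the interval is 8.0000 ± 12.4398 = (-4.44, 20.44).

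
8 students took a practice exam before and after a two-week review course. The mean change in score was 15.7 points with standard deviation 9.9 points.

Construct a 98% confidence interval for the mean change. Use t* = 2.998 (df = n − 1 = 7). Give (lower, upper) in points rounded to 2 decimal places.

This is a matched-pairs design, so SE = s_d/√n = 9.9/√8 = 3.5002.
Margin = 2.998 × 3.5002 = 10.4936; the interval is 15.7 ± 10.4936 = (5.21, 26.19).

(5.21, 26.19)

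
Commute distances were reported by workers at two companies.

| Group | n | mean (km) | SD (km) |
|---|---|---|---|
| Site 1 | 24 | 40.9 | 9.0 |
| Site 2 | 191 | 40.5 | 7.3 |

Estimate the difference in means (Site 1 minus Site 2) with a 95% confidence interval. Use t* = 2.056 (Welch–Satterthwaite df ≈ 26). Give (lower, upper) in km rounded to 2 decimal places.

(-3.53, 4.33)

Standard errors of each mean: 9.0/√24 = 1.8371 and 7.3/√191 = 0.5282.
SE(x̄₁ − x̄₂) = √(1.8371² + 0.5282²) = 1.9115 for independent samples with unequal variances.
With t* = 2.056, the margin is 2.056 × 1.9115 = 3.9300.
x̄₁ − x̄₂ = 40.9 − 40.5 = 0.4000; the interval is 0.4000 ± 3.9300 = (-3.53, 4.33).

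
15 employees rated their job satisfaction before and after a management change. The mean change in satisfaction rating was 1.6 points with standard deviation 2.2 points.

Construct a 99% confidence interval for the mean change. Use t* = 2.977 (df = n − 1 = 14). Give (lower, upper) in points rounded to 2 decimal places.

(-0.09, 3.29)

This is a matched-pairs design, so SE = s_d/√n = 2.2/√15 = 0.5680.
Margin = 2.977 × 0.5680 = 1.6909; the interval is 1.6 ± 1.6909 = (-0.09, 3.29).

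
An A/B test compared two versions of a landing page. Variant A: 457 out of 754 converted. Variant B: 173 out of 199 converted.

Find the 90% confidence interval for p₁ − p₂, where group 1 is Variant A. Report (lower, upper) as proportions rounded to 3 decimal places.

First, p̂₁ = 457/754 = 0.6061; p̂₂ = 173/199 = 0.8693.
The two standard errors are √(0.6061×0.3939/754) = 0.01779 and √(0.8693×0.1307/199) = 0.02389.
Because the samples are independent, SE_diff = √(0.01779² + 0.02389²) = 0.02979.
Using z* = 1.645 for 90%, ME = 1.645 × 0.02979 = 0.04900.
p̂₁ − p̂₂ = -0.2632; interval -0.2632 ± 0.04900 gives (-0.312, -0.214).

(-0.312, -0.214)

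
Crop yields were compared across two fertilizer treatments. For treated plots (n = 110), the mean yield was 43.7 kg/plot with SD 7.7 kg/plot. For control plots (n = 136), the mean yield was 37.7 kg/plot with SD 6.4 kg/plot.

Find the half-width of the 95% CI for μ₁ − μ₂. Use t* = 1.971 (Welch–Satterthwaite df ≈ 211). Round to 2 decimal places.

1.81

Per-group SEs: s₁/√n₁ = 7.7/√110 = 0.7342, s₂/√n₂ = 6.4/√136 = 0.5488.
Unpooled SE of the difference: √(0.53904964 + 0.30118144) = 0.9166.
Margin of error = t* · SE = 1.971 × 0.9166 = 1.8066.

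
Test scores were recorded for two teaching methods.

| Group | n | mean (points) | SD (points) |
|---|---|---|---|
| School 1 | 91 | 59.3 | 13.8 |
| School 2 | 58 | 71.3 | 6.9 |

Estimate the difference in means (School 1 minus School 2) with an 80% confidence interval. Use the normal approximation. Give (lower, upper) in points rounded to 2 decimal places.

SE₁ = s₁/√n₁ = 13.8/√91 = 1.4466; SE₂ = 6.9/√58 = 0.9060.
Independent samples, unequal variances: SE_diff = √(SE₁² + SE₂²) = √(2.09265156 + 0.820836) = 1.7069.
z* = 1.282, so margin of error = 1.282 × 1.7069 = 2.1882.
Difference in means = 59.3 − 71.3 = -12.0000.
-12.0000 ± 2.1882 → (-14.19, -9.81).

(-14.19, -9.81)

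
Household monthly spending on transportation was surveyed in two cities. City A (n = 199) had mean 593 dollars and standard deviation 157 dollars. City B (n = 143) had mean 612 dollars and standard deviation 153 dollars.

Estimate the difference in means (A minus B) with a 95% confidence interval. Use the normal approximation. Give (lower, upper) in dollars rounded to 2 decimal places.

(-52.24, 14.24)

SE₁ = s₁/√n₁ = 157/√199 = 11.1294; SE₂ = 153/√143 = 12.7945.
Independent samples, unequal variances: SE_diff = √(SE₁² + SE₂²) = √(123.86354436 + 163.69923025) = 16.9577.
z* = 1.960, so margin of error = 1.960 × 16.9577 = 33.2371.
Difference in means = 593 − 612 = -19.0000.
-19.0000 ± 33.2371 → (-52.24, 14.24).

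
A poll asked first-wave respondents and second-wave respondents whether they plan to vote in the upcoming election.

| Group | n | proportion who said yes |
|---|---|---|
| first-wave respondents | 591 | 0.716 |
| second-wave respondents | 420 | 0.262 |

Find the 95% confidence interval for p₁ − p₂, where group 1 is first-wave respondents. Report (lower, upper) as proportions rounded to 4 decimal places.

SE₁ = √(p̂₁(1−p̂₁)/n₁) = √(0.7160·0.2840/591) = 0.01855; SE₂ = √(0.2620·0.7380/420) = 0.02146.
Independent samples: SE of the difference = √(SE₁² + SE₂²) = √(0.0003441025 + 0.0004605316) = 0.02837.
z* for 95% confidence is 1.960, so the margin of error is 1.960 × 0.02837 = 0.05561.
Point estimate p̂₁ − p̂₂ = 0.7160 − 0.2620 = 0.4540.
0.4540 ± 0.05561 → (0.3984, 0.5096).

(0.3984, 0.5096)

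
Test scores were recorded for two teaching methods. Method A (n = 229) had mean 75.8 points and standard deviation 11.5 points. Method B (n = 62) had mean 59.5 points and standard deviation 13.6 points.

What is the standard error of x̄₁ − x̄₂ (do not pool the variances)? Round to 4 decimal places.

SE₁ = s₁/√n₁ = 11.5/√229 = 0.7599; SE₂ = 13.6/√62 = 1.7272.
Independent samples, unequal variances: SE_diff = √(SE₁² + SE₂²) = √(0.57744801 + 2.98321984) = 1.8870.

1.8870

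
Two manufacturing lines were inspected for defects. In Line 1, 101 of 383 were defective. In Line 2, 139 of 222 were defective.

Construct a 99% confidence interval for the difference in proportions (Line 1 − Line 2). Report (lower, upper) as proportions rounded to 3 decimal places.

(-0.464, -0.261)

p̂₁ = 101/383 = 0.2637 and p̂₂ = 139/222 = 0.6261.
SE₁ = √(p̂₁(1−p̂₁)/n₁) = √(0.2637·0.7363/383) = 0.02252; SE₂ = √(0.6261·0.3739/222) = 0.03247.
Independent samples: SE of the difference = √(SE₁² + SE₂²) = √(0.0005071504 + 0.0010543009) = 0.03952.
z* for 99% confidence is 2.576, so the margin of error is 2.576 × 0.03952 = 0.10180.
Point estimate p̂₁ − p̂₂ = 0.2637 − 0.6261 = -0.3624.
-0.3624 ± 0.10180 → (-0.464, -0.261).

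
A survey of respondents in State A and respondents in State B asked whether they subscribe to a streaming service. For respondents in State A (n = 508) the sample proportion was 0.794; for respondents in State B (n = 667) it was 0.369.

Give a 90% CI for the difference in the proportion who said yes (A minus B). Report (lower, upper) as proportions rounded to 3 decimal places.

The two standard errors are √(0.7940×0.2060/508) = 0.01794 and √(0.3690×0.6310/667) = 0.01868.
Because the samples are independent, SE_diff = √(0.01794² + 0.01868²) = 0.02590.
Using z* = 1.645 for 90%, ME = 1.645 × 0.02590 = 0.04261.
p̂₁ − p̂₂ = 0.4250; interval 0.4250 ± 0.04261 gives (0.382, 0.468).

(0.382, 0.468)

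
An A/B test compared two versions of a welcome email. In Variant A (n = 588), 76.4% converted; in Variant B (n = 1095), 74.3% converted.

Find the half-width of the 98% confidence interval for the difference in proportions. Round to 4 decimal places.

0.0510

The two standard errors are √(0.7640×0.2360/588) = 0.01751 and √(0.7430×0.2570/1095) = 0.01321.
Because the samples are independent, SE_diff = √(0.01751² + 0.01321²) = 0.02193.
Using z* = 2.326 for 98%, ME = 2.326 × 0.02193 = 0.05101.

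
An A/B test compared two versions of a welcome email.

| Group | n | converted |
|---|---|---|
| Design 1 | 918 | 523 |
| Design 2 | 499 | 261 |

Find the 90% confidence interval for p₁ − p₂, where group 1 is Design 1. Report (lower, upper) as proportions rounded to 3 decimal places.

(0.001, 0.092)

Sample proportions: 523/918 = 0.5697, 261/499 = 0.5230.
Each SE is √(p̂(1−p̂)/n): √(0.5697·0.4303/918) = 0.01634 and √(0.5230·0.4770/499) = 0.02236.
SE(p̂₁ − p̂₂) = √(SE₁² + SE₂²) = √(0.0002669956 + 0.0004999696) = 0.02769, since the two samples are independent.
At 90% confidence z* = 1.645; margin = 1.645 × 0.02769 = 0.04555.
The difference is 0.5697 − 0.5230 = 0.0467, so the interval is 0.0467 ± 0.04555 = (0.001, 0.092).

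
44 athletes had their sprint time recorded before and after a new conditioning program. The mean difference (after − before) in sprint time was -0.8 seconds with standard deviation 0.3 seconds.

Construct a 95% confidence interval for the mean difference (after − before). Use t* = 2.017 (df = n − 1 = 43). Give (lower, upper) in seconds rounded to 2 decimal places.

(-0.89, -0.71)

Paired design: SE = s_d/√n = 0.3/√44 = 0.0452.
t* = 2.017; margin of error = 2.017 × 0.0452 = 0.0912.
-0.8 ± 0.0912 → (-0.89, -0.71).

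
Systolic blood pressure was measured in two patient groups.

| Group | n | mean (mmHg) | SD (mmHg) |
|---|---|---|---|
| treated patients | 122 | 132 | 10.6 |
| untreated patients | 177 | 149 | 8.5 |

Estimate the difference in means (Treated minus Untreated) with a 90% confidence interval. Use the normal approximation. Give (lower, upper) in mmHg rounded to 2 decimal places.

Standard errors of each mean: 10.6/√122 = 0.9597 and 8.5/√177 = 0.6389.
SE(x̄₁ − x̄₂) = √(0.9597² + 0.6389²) = 1.1529 for independent samples with unequal variances.
With z* = 1.645, the margin is 1.645 × 1.1529 = 1.8965.
x̄₁ − x̄₂ = 132 − 149 = -17.0000; the interval is -17.0000 ± 1.8965 = (-18.90, -15.10).

(-18.90, -15.10)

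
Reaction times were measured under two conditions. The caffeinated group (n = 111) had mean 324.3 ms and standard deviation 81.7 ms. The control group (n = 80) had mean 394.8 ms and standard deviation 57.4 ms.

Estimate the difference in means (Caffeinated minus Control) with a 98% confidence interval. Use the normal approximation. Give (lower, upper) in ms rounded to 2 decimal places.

(-93.91, -47.09)

Standard errors of each mean: 81.7/√111 = 7.7546 and 57.4/√80 = 6.4175.
SE(x̄₁ − x̄₂) = √(7.7546² + 6.4175²) = 10.0657 for independent samples with unequal variances.
With z* = 2.326, the margin is 2.326 × 10.0657 = 23.4128.
x̄₁ − x̄₂ = 324.3 − 394.8 = -70.5000; the interval is -70.5000 ± 23.4128 = (-93.91, -47.09).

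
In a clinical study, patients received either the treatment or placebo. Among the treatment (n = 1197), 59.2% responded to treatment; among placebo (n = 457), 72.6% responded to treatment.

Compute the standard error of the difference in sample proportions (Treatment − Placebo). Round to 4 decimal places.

0.0252

Each SE is √(p̂(1−p̂)/n): √(0.5920·0.4080/1197) = 0.01421 and √(0.7260·0.2740/457) = 0.02086.
SE(p̂₁ − p̂₂) = √(SE₁² + SE₂²) = √(0.0002019241 + 0.0004351396) = 0.02524, since the two samples are independent.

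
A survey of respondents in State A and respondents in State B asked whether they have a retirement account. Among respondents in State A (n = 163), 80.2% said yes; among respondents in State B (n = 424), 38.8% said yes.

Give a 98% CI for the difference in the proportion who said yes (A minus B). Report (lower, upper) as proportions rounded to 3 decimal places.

(0.323, 0.505)

SE₁ = √(p̂₁(1−p̂₁)/n₁) = √(0.8020·0.1980/163) = 0.03121; SE₂ = √(0.3880·0.6120/424) = 0.02367.
Independent samples: SE of the difference = √(SE₁² + SE₂²) = √(0.0009740641 + 0.0005602689) = 0.03917.
z* for 98% confidence is 2.326, so the margin of error is 2.326 × 0.03917 = 0.09111.
Point estimate p̂₁ − p̂₂ = 0.8020 − 0.3880 = 0.4140.
0.4140 ± 0.09111 → (0.323, 0.505).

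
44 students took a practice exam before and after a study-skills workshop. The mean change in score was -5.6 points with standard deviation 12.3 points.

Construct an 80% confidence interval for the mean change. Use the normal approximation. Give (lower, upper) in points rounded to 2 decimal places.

(-7.98, -3.22)

This is a matched-pairs design, so SE = s_d/√n = 12.3/√44 = 1.8543.
Margin = 1.282 × 1.8543 = 2.3772; the interval is -5.6 ± 2.3772 = (-7.98, -3.22).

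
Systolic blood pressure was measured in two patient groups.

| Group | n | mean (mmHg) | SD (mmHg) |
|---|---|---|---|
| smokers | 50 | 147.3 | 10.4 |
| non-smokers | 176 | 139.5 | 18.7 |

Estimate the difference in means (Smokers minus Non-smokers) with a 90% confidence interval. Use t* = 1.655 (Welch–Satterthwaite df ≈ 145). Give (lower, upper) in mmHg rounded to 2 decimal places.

(4.43, 11.17)

Standard errors of each mean: 10.4/√50 = 1.4708 and 18.7/√176 = 1.4096.
SE(x̄₁ − x̄₂) = √(1.4708² + 1.4096²) = 2.0372 for independent samples with unequal variances.
With t* = 1.655, the margin is 1.655 × 2.0372 = 3.3716.
x̄₁ − x̄₂ = 147.3 − 139.5 = 7.8000; the interval is 7.8000 ± 3.3716 = (4.43, 11.17).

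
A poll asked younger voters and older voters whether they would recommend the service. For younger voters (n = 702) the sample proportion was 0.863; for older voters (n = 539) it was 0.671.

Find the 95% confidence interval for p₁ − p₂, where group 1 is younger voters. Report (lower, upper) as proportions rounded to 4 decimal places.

(0.1449, 0.2391)

SE₁ = √(p̂₁(1−p̂₁)/n₁) = √(0.8630·0.1370/702) = 0.01298; SE₂ = √(0.6710·0.3290/539) = 0.02024.
Independent samples: SE of the difference = √(SE₁² + SE₂²) = √(0.0001684804 + 0.0004096576) = 0.02404.
z* for 95% confidence is 1.960, so the margin of error is 1.960 × 0.02404 = 0.04712.
Point estimate p̂₁ − p̂₂ = 0.8630 − 0.6710 = 0.1920.
0.1920 ± 0.04712 → (0.1449, 0.2391).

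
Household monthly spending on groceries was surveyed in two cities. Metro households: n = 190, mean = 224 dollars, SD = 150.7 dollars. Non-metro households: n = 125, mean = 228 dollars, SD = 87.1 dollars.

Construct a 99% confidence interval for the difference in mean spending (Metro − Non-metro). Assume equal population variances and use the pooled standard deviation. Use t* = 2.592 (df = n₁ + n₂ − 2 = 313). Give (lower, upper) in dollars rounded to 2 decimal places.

s_p = √[((n₁−1)s₁² + (n₂−1)s₂²)/(n₁+n₂−2)] = √[(189·150.7² + 124·87.1²)/313] = 129.3014.
SE = 129.3014·√(1/190 + 1/125) = 14.8911.
With t* = 2.592, margin = 2.592 × 14.8911 = 38.5977.
x̄₁ − x̄₂ = 224 − 228 = -4.0000; interval -4.0000 ± 38.5977 = (-42.60, 34.60).

(-42.60, 34.60)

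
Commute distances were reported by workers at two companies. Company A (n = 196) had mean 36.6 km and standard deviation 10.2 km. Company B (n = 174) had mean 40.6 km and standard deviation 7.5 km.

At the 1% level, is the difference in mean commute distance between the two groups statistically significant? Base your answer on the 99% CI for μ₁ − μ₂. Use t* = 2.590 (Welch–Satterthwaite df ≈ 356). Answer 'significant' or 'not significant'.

Per-group SEs: s₁/√n₁ = 10.2/√196 = 0.7286, s₂/√n₂ = 7.5/√174 = 0.5686.
Unpooled SE of the difference: √(0.53085796 + 0.32330596) = 0.9242.
Margin of error = t* · SE = 2.590 × 0.9242 = 2.3937.
x̄₁ − x̄₂ = 36.6 − 40.6 = -4.0000.
CI: -4.0000 ± 2.3937 = (-6.3937, -1.6063).
The interval (-6.3937, -1.6063) does not contain 0, so the difference is significant.

significant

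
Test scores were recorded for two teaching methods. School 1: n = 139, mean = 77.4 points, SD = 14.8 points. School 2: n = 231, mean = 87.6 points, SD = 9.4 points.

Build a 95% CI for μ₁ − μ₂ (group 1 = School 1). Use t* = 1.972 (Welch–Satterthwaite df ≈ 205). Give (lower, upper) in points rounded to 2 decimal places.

Standard errors of each mean: 14.8/√139 = 1.2553 and 9.4/√231 = 0.6185.
SE(x̄₁ − x̄₂) = √(1.2553² + 0.6185²) = 1.3994 for independent samples with unequal variances.
With t* = 1.972, the margin is 1.972 × 1.3994 = 2.7596.
x̄₁ − x̄₂ = 77.4 − 87.6 = -10.2000; the interval is -10.2000 ± 2.7596 = (-12.96, -7.44).

(-12.96, -7.44)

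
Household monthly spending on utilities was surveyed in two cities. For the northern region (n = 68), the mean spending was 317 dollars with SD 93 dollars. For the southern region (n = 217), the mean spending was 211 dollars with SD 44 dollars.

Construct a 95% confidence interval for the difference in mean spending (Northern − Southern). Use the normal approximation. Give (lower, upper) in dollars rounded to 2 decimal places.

SE₁ = s₁/√n₁ = 93/√68 = 11.2779; SE₂ = 44/√217 = 2.9869.
Independent samples, unequal variances: SE_diff = √(SE₁² + SE₂²) = √(127.19102841 + 8.92157161) = 11.6667.
z* = 1.960, so margin of error = 1.960 × 11.6667 = 22.8667.
Difference in means = 317 − 211 = 106.0000.
106.0000 ± 22.8667 → (83.13, 128.87).

(83.13, 128.87)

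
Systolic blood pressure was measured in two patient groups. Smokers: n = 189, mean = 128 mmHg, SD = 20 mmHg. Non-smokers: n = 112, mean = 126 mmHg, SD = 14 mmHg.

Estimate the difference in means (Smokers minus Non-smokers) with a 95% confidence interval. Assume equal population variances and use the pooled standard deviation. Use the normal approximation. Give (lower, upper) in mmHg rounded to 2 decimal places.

(-2.21, 6.21)

s_p = √[((n₁−1)s₁² + (n₂−1)s₂²)/(n₁+n₂−2)] = √[(188·20² + 111·14²)/299] = 18.0074.
SE = 18.0074·√(1/189 + 1/112) = 2.1473.
With z* = 1.960, margin = 1.960 × 2.1473 = 4.2087.
x̄₁ − x̄₂ = 128 − 126 = 2.0000; interval 2.0000 ± 4.2087 = (-2.21, 6.21).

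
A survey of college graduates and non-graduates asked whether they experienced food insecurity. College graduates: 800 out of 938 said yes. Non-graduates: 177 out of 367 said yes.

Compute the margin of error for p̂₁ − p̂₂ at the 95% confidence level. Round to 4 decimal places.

0.0559

Sample proportions: 800/938 = 0.8529, 177/367 = 0.4823.
Each SE is √(p̂(1−p̂)/n): √(0.8529·0.1471/938) = 0.01157 and √(0.4823·0.5177/367) = 0.02608.
SE(p̂₁ − p̂₂) = √(SE₁² + SE₂²) = √(0.0001338649 + 0.0006801664) = 0.02853, since the two samples are independent.
At 95% confidence z* = 1.960; margin = 1.960 × 0.02853 = 0.05592.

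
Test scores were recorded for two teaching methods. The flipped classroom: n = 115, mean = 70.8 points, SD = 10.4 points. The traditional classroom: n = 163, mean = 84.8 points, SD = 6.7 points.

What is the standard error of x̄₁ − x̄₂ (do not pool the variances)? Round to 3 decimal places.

1.103

Per-group SEs: s₁/√n₁ = 10.4/√115 = 0.9698, s₂/√n₂ = 6.7/√163 = 0.5248.
Unpooled SE of the difference: √(0.94051204 + 0.27541504) = 1.1027.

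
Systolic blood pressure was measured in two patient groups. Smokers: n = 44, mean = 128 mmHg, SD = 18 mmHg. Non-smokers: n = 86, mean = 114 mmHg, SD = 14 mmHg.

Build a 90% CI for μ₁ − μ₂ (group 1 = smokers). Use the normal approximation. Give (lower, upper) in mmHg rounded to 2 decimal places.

Per-group SEs: s₁/√n₁ = 18/√44 = 2.7136, s₂/√n₂ = 14/√86 = 1.5097.
Unpooled SE of the difference: √(7.36362496 + 2.27919409) = 3.1053.
Margin of error = z* · SE = 1.645 × 3.1053 = 5.1082.
x̄₁ − x̄₂ = 128 − 114 = 14.0000.
CI: 14.0000 ± 5.1082 = (8.89, 19.11).

(8.89, 19.11)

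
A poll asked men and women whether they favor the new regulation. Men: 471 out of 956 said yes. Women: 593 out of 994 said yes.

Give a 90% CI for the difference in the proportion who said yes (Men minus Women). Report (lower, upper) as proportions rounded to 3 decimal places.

Sample proportions: 471/956 = 0.4927, 593/994 = 0.5966.
Each SE is √(p̂(1−p̂)/n): √(0.4927·0.5073/956) = 0.01617 and √(0.5966·0.4034/994) = 0.01556.
SE(p̂₁ − p̂₂) = √(SE₁² + SE₂²) = √(0.0002614689 + 0.0002421136) = 0.02244, since the two samples are independent.
At 90% confidence z* = 1.645; margin = 1.645 × 0.02244 = 0.03691.
The difference is 0.4927 − 0.5966 = -0.1039, so the interval is -0.1039 ± 0.03691 = (-0.141, -0.067).

(-0.141, -0.067)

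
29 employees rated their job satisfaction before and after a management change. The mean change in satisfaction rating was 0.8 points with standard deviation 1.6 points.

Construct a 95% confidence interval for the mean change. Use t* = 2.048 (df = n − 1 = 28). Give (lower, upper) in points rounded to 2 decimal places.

(0.19, 1.41)

This is a matched-pairs design, so SE = s_d/√n = 1.6/√29 = 0.2971.
Margin = 2.048 × 0.2971 = 0.6085; the interval is 0.8 ± 0.6085 = (0.19, 1.41).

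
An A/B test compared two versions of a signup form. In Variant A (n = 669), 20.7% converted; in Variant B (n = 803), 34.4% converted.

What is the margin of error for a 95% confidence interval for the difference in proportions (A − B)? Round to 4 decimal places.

Each SE is √(p̂(1−p̂)/n): √(0.2070·0.7930/669) = 0.01566 and √(0.3440·0.6560/803) = 0.01676.
SE(p̂₁ − p̂₂) = √(SE₁² + SE₂²) = √(0.0002452356 + 0.0002808976) = 0.02294, since the two samples are independent.
At 95% confidence z* = 1.960; margin = 1.960 × 0.02294 = 0.04496.

0.0450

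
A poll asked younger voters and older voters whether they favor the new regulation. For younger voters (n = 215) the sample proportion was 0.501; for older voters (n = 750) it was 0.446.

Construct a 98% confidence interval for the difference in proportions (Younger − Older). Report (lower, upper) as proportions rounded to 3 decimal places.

(-0.035, 0.145)

Each SE is √(p̂(1−p̂)/n): √(0.5010·0.4990/215) = 0.03410 and √(0.4460·0.5540/750) = 0.01815.
SE(p̂₁ − p̂₂) = √(SE₁² + SE₂²) = √(0.00116281 + 0.0003294225) = 0.03863, since the two samples are independent.
At 98% confidence z* = 2.326; margin = 2.326 × 0.03863 = 0.08985.
The difference is 0.5010 − 0.4460 = 0.0550, so the interval is 0.0550 ± 0.08985 = (-0.035, 0.145).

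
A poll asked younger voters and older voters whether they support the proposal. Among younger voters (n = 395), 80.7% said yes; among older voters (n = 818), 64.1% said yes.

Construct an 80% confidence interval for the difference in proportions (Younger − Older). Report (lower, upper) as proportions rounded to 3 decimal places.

The two standard errors are √(0.8070×0.1930/395) = 0.01986 and √(0.6410×0.3590/818) = 0.01677.
Because the samples are independent, SE_diff = √(0.01986² + 0.01677²) = 0.02599.
Using z* = 1.282 for 80%, ME = 1.282 × 0.02599 = 0.03332.
p̂₁ − p̂₂ = 0.1660; interval 0.1660 ± 0.03332 gives (0.133, 0.199).

(0.133, 0.199)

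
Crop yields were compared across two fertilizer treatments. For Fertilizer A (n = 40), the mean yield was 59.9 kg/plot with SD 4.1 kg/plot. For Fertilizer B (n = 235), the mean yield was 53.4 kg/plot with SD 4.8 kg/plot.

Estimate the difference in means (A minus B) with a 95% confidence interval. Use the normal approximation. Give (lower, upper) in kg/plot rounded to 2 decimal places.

Per-group SEs: s₁/√n₁ = 4.1/√40 = 0.6483, s₂/√n₂ = 4.8/√235 = 0.3131.
Unpooled SE of the difference: √(0.42029289 + 0.09803161) = 0.7199.
Margin of error = z* · SE = 1.960 × 0.7199 = 1.4110.
x̄₁ − x̄₂ = 59.9 − 53.4 = 6.5000.
CI: 6.5000 ± 1.4110 = (5.09, 7.91).

(5.09, 7.91)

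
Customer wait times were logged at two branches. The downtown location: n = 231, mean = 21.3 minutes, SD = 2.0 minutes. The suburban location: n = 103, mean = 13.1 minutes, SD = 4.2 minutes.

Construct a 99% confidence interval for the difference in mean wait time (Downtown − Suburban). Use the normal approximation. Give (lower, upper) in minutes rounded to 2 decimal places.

SE₁ = s₁/√n₁ = 2.0/√231 = 0.1316; SE₂ = 4.2/√103 = 0.4138.
Independent samples, unequal variances: SE_diff = √(SE₁² + SE₂²) = √(0.01731856 + 0.17123044) = 0.4342.
z* = 2.576, so margin of error = 2.576 × 0.4342 = 1.1185.
Difference in means = 21.3 − 13.1 = 8.2000.
8.2000 ± 1.1185 → (7.08, 9.32).

(7.08, 9.32)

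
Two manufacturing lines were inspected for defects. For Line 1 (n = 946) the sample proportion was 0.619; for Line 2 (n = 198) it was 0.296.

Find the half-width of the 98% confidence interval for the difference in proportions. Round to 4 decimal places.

SE₁ = √(p̂₁(1−p̂₁)/n₁) = √(0.6190·0.3810/946) = 0.01579; SE₂ = √(0.2960·0.7040/198) = 0.03244.
Independent samples: SE of the difference = √(SE₁² + SE₂²) = √(0.0002493241 + 0.0010523536) = 0.03608.
z* for 98% confidence is 2.326, so the margin of error is 2.326 × 0.03608 = 0.08392.

0.0839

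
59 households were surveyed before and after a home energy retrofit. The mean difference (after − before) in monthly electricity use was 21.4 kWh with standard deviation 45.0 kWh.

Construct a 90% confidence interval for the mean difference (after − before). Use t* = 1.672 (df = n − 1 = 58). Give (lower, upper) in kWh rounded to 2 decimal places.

Paired design: SE = s_d/√n = 45.0/√59 = 5.8585.
t* = 1.672; margin of error = 1.672 × 5.8585 = 9.7954.
21.4 ± 9.7954 → (11.60, 31.20).

(11.60, 31.20)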